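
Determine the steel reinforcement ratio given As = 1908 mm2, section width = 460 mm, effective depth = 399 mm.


rho = As / (b * d)
= 1908 / (460 * 399)
= 0.0104

0.0104


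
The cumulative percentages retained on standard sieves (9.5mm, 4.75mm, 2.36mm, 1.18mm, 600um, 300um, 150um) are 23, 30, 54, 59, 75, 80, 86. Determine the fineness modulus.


FM = sum(cumulative % retained) / 100
= 407 / 100
= 4.07

4.07


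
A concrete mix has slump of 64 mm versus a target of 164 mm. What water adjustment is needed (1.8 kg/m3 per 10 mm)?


Difference = 164 - 64 = 100 mm
Water adjustment = 100 * 1.8 / 10 = 18.0 kg/m3

18.0


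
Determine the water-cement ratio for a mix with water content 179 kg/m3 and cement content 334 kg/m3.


w/c = water / cement
w/c = 179 / 334 = 0.536

0.536


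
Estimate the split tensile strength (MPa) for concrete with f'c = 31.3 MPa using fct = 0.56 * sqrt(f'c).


fct = 0.56 * sqrt(31.3)
= 0.56 * 5.595
= 3.133 MPa

3.133


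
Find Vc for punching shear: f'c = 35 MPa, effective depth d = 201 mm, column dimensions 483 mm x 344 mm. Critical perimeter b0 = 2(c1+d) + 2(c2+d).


b0 = 2*(483 + 201) + 2*(344 + 201) = 2458 mm
Vc = 0.33 * sqrt(35) * 2458 * 201 / 1000
= 964.55 kN

964.55


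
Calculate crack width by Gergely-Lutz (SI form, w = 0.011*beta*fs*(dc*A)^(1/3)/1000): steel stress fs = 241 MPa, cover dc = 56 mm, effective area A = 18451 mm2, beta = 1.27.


w = 0.011 * beta * fs * (dc * A)^(1/3) / 1000
= 0.011 * 1.27 * 241 * (56 * 18451)^(1/3) / 1000
= 0.34 mm

0.34


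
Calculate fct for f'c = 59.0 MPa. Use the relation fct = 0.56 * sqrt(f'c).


fct = 0.56 * sqrt(59.0)
= 0.56 * 7.681
= 4.301 MPa

4.301


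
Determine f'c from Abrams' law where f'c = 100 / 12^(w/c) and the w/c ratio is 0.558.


f'c = 100 / 12^0.558
= 100 / 4.001
= 24.99 MPa

24.99


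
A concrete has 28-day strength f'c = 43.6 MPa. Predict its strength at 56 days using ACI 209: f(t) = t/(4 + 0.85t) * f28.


f(56) = 56 / (4 + 0.85 * 56) * 43.6
= 56 / 51.6 * 43.6
= 47.32 MPa

47.32


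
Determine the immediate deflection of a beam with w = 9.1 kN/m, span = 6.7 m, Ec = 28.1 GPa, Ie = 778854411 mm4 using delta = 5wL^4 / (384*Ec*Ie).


Convert: L = 6.7 m = 6700 mm, Ec = 28.1 GPa = 28100 MPa
delta = 5 * 9.1 * 6700^4 / (384 * 28100 * 778854411)
= 10.91 mm

10.91


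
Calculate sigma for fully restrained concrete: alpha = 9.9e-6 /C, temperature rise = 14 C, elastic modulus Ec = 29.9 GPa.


sigma = alpha * dT * Ec
= 9.9e-6 * 14 * 29.9 * 1000
= 4.144 MPa

4.144


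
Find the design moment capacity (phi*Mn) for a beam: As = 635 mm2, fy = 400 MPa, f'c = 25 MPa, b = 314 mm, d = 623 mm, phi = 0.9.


a = As * fy / (0.85 * f'c * b)
= 635 * 400 / (0.85 * 25 * 314)
= 38.0667 mm
Mn = As * fy * (d - a/2) / 10^6
= 153.4075 kN-m
phi*Mn = 0.9 * 153.4075 = 138.07 kN-m

138.07


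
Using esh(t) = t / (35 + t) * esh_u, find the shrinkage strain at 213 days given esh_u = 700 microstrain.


esh(213) = 213 / (35 + 213) * 700
= 213 / 248 * 700
= 601.2 microstrain

601.2


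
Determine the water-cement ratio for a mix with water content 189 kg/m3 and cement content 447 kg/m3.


w/c = water / cement
w/c = 189 / 447 = 0.423

0.423


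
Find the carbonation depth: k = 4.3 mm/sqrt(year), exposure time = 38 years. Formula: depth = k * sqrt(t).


depth = k * sqrt(t)
= 4.3 * sqrt(38)
= 26.51 mm

26.51


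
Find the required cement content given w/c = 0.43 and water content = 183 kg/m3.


Cement = water / (w/c)
= 183 / 0.43
= 425.6 kg/m3

425.6


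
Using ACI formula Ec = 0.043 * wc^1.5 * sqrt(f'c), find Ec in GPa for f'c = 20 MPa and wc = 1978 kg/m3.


Ec = 0.043 * 1978^1.5 * sqrt(20) / 1000
= 16.92 GPa

16.92


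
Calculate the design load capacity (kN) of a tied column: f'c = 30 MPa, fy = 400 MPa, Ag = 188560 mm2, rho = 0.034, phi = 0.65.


Ast = rho * Ag = 0.034 * 188560 = 6411.04 mm2
phi*Pn = 0.65 * 0.80 * (0.85 * 30 * (188560 - 6411.04) + 400 * 6411.04) / 1000
= 3748.79 kN

3748.79


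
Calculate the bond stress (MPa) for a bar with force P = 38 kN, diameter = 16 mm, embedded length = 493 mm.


u = P / (pi * db * ld)
= 38 * 1000 / (pi * 16 * 493)
= 1.533 MPa

1.533


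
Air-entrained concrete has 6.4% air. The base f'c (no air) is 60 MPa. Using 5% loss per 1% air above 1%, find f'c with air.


Strength loss = (6.4 - 1) * 5 = 27.0%
f'c = 60 * (1 - 27.0/100)
= 43.8 MPa

43.8


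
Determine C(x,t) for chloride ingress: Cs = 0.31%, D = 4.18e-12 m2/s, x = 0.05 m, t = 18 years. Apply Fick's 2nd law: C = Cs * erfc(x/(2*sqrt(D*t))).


t_seconds = 18 * 365.25 * 24 * 3600 = 568036800.0 s
arg = 0.05 / (2 * sqrt(4.18e-12 * 568036800.0))
= 0.5131
erfc(0.5131) = 0.4681
C = 0.31 * 0.4681 = 0.1451%

0.1451


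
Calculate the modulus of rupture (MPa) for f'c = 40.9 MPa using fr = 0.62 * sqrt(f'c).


fr = 0.62 * sqrt(40.9)
= 3.965 MPa

3.965


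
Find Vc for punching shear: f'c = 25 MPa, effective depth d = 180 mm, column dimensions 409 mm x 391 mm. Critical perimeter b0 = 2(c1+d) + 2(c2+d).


b0 = 2*(409 + 180) + 2*(391 + 180) = 2320 mm
Vc = 0.33 * sqrt(25) * 2320 * 180 / 1000
= 689.04 kN

689.04


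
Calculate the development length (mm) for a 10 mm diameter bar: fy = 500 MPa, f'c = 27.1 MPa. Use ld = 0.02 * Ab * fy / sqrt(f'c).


Ab = pi * 10^2 / 4 = 78.54 mm2
ld = 0.02 * 78.54 * 500 / sqrt(27.1)
= 150.9 mm

150.9


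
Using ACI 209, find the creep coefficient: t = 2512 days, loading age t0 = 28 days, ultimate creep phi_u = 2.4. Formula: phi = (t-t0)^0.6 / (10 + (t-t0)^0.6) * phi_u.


dt = 2512 - 28 = 2484
phi = 2484^0.6 / (10 + 2484^0.6) * 2.4
= 2.198

2.198


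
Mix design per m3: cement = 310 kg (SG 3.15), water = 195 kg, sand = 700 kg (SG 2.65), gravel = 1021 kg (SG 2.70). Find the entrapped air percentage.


Vol cement = 310 / (3.15 * 1000) = 0.098413 m3
Vol water = 195 / 1000 = 0.195 m3
Vol sand = 700 / (2.65 * 1000) = 0.264151 m3
Vol gravel = 1021 / (2.70 * 1000) = 0.378148 m3
Total solid + water volume = 0.935712 m3
Air = (1 - 0.935712) * 100 = 6.43%

6.43


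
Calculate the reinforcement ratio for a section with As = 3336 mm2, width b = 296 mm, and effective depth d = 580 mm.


rho = As / (b * d)
= 3336 / (296 * 580)
= 0.0194

0.0194


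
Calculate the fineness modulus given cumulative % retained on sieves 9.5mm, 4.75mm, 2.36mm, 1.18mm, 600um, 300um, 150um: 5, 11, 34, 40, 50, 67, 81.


FM = sum(cumulative % retained) / 100
= 288 / 100
= 2.88

2.88


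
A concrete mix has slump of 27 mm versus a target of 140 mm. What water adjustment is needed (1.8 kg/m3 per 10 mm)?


Difference = 140 - 27 = 113 mm
Water adjustment = 113 * 1.8 / 10 = 20.3 kg/m3

20.3


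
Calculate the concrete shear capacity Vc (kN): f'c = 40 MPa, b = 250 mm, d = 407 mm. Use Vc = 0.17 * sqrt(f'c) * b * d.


Vc = 0.17 * sqrt(40) * 250 * 407 / 1000
= 109.4 kN

109.4


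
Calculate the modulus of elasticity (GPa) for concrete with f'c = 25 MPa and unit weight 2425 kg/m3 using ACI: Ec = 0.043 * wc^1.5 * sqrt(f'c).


Ec = 0.043 * 2425^1.5 * sqrt(25) / 1000
= 25.67 GPa

25.67


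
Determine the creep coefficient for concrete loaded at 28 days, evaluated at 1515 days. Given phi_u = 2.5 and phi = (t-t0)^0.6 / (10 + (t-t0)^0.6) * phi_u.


dt = 1515 - 28 = 1487
phi = 1487^0.6 / (10 + 1487^0.6) * 2.5
= 2.222

2.222


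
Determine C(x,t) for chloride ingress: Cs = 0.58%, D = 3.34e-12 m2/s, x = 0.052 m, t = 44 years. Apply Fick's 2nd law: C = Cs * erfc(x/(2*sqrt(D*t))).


t_seconds = 44 * 365.25 * 24 * 3600 = 1388534400.0 s
arg = 0.052 / (2 * sqrt(3.34e-12 * 1388534400.0))
= 0.3818
erfc(0.3818) = 0.5892
C = 0.58 * 0.5892 = 0.3418%

0.3418


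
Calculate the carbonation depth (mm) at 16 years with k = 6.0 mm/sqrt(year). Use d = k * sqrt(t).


depth = k * sqrt(t)
= 6.0 * sqrt(16)
= 24.0 mm

24.0


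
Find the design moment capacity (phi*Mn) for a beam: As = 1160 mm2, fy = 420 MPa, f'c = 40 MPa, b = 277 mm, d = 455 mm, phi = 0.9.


a = As * fy / (0.85 * f'c * b)
= 1160 * 420 / (0.85 * 40 * 277)
= 51.7307 mm
Mn = As * fy * (d - a/2) / 10^6
= 209.0744 kN-m
phi*Mn = 0.9 * 209.0744 = 188.17 kN-m

188.17


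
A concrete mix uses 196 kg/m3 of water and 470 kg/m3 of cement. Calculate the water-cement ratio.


w/c = water / cement
w/c = 196 / 470 = 0.417

0.417


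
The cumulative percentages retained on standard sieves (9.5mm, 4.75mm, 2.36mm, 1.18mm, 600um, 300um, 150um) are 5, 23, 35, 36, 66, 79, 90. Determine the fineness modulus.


FM = sum(cumulative % retained) / 100
= 334 / 100
= 3.34

3.34


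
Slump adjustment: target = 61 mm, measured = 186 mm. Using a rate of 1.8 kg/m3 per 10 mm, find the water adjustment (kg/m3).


Difference = 61 - 186 = -125 mm
Water adjustment = -125 * 1.8 / 10 = -22.5 kg/m3

-22.5


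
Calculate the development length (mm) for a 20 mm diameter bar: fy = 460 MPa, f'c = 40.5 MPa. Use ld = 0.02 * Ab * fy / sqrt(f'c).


Ab = pi * 20^2 / 4 = 314.159 mm2
ld = 0.02 * 314.159 * 460 / sqrt(40.5)
= 454.2 mm

454.2


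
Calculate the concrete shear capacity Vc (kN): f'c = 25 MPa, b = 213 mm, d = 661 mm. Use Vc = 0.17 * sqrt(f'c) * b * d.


Vc = 0.17 * sqrt(25) * 213 * 661 / 1000
= 119.67 kN

119.67


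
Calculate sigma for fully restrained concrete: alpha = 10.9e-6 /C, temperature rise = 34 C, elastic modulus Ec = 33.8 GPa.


sigma = alpha * dT * Ec
= 10.9e-6 * 34 * 33.8 * 1000
= 12.526 MPa

12.526


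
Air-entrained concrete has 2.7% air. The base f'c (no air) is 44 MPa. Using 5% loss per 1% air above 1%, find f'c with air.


Strength loss = (2.7 - 1) * 5 = 8.5%
f'c = 44 * (1 - 8.5/100)
= 40.26 MPa

40.26


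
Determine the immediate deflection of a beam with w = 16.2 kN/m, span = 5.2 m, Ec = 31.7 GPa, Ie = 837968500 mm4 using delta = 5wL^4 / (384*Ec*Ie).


Convert: L = 5.2 m = 5200 mm, Ec = 31.7 GPa = 31700 MPa
delta = 5 * 16.2 * 5200^4 / (384 * 31700 * 837968500)
= 5.81 mm

5.81


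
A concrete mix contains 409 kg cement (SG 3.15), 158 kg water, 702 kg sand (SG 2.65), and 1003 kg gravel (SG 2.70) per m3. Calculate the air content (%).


Vol cement = 409 / (3.15 * 1000) = 0.129841 m3
Vol water = 158 / 1000 = 0.158 m3
Vol sand = 702 / (2.65 * 1000) = 0.264906 m3
Vol gravel = 1003 / (2.70 * 1000) = 0.371481 m3
Total solid + water volume = 0.924228 m3
Air = (1 - 0.924228) * 100 = 7.58%

7.58


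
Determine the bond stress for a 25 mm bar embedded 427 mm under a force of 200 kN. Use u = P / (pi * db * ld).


u = P / (pi * db * ld)
= 200 * 1000 / (pi * 25 * 427)
= 5.964 MPa

5.964


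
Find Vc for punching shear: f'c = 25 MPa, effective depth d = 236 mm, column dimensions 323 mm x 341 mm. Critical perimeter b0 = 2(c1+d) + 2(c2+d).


b0 = 2*(323 + 236) + 2*(341 + 236) = 2272 mm
Vc = 0.33 * sqrt(25) * 2272 * 236 / 1000
= 884.72 kN

884.72


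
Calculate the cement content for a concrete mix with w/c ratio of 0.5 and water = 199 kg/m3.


Cement = water / (w/c)
= 199 / 0.5
= 398.0 kg/m3

398.0


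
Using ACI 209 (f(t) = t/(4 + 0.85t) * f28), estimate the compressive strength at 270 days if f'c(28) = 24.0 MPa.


f(270) = 270 / (4 + 0.85 * 270) * 24.0
= 270 / 233.5 * 24.0
= 27.75 MPa

27.75


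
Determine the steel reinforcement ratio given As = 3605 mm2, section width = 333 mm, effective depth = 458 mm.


rho = As / (b * d)
= 3605 / (333 * 458)
= 0.0236

0.0236


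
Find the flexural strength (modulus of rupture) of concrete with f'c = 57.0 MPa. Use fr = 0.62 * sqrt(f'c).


fr = 0.62 * sqrt(57.0)
= 4.681 MPa

4.681


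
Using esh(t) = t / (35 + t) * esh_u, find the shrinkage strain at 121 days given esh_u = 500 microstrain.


esh(121) = 121 / (35 + 121) * 500
= 121 / 156 * 500
= 387.8 microstrain

387.8


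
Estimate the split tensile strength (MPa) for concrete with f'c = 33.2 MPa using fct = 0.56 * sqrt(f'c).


fct = 0.56 * sqrt(33.2)
= 0.56 * 5.762
= 3.227 MPa

3.227


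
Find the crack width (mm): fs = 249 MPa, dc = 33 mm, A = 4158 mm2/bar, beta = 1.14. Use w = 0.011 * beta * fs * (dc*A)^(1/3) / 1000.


w = 0.011 * beta * fs * (dc * A)^(1/3) / 1000
= 0.011 * 1.14 * 249 * (33 * 4158)^(1/3) / 1000
= 0.161 mm

0.161


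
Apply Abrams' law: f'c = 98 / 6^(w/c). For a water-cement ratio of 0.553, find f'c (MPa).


f'c = 98 / 6^0.553
= 98 / 2.694
= 36.38 MPa

36.38


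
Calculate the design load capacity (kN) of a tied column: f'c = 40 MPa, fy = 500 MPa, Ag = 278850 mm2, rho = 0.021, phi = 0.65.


Ast = rho * Ag = 0.021 * 278850 = 5855.85 mm2
phi*Pn = 0.65 * 0.80 * (0.85 * 40 * (278850 - 5855.85) + 500 * 5855.85) / 1000
= 6349.06 kN

6349.06


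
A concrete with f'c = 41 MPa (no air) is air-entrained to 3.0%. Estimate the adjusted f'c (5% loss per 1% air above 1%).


Strength loss = (3.0 - 1) * 5 = 10.0%
f'c = 41 * (1 - 10.0/100)
= 36.9 MPa

36.9


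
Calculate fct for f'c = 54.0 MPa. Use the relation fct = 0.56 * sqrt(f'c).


fct = 0.56 * sqrt(54.0)
= 0.56 * 7.348
= 4.115 MPa

4.115


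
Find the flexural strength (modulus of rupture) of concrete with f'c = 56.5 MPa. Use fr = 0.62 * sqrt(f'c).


fr = 0.62 * sqrt(56.5)
= 4.66 MPa

4.66


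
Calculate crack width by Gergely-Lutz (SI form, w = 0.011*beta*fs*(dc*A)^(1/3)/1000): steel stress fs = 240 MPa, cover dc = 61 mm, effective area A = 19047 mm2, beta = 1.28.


w = 0.011 * beta * fs * (dc * A)^(1/3) / 1000
= 0.011 * 1.28 * 240 * (61 * 19047)^(1/3) / 1000
= 0.355 mm

0.355


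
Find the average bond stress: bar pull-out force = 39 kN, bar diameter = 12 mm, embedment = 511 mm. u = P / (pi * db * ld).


u = P / (pi * db * ld)
= 39 * 1000 / (pi * 12 * 511)
= 2.024 MPa

2.024


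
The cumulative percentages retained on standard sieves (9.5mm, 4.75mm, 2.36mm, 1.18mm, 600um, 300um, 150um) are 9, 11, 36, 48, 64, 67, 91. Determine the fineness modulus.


FM = sum(cumulative % retained) / 100
= 326 / 100
= 3.26

3.26


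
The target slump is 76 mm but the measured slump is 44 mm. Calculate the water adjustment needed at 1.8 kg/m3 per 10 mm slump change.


Difference = 76 - 44 = 32 mm
Water adjustment = 32 * 1.8 / 10 = 5.8 kg/m3

5.8


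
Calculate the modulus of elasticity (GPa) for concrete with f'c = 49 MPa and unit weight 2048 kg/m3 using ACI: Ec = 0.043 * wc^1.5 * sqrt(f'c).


Ec = 0.043 * 2048^1.5 * sqrt(49) / 1000
= 27.9 GPa

27.9


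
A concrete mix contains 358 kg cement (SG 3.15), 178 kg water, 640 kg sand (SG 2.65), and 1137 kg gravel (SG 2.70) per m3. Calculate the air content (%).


Vol cement = 358 / (3.15 * 1000) = 0.113651 m3
Vol water = 178 / 1000 = 0.178 m3
Vol sand = 640 / (2.65 * 1000) = 0.241509 m3
Vol gravel = 1137 / (2.70 * 1000) = 0.421111 m3
Total solid + water volume = 0.954271 m3
Air = (1 - 0.954271) * 100 = 4.57%

4.57


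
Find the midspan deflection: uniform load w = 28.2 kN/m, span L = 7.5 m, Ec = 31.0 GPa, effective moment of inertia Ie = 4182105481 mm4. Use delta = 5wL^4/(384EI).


Convert: L = 7.5 m = 7500 mm, Ec = 31.0 GPa = 31000 MPa
delta = 5 * 28.2 * 7500^4 / (384 * 31000 * 4182105481)
= 8.96 mm

8.96


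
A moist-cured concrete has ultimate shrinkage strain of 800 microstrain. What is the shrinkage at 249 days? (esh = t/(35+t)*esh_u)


esh(249) = 249 / (35 + 249) * 800
= 249 / 284 * 800
= 701.4 microstrain

701.4


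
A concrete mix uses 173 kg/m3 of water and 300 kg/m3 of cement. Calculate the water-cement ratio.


w/c = water / cement
w/c = 173 / 300 = 0.577

0.577


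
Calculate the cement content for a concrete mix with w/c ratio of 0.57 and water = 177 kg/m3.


Cement = water / (w/c)
= 177 / 0.57
= 310.5 kg/m3

310.5


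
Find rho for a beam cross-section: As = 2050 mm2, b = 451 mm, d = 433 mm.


rho = As / (b * d)
= 2050 / (451 * 433)
= 0.0105

0.0105


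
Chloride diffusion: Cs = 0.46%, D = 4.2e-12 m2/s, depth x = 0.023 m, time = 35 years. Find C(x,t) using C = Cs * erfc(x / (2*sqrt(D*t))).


t_seconds = 35 * 365.25 * 24 * 3600 = 1104516000.0 s
arg = 0.023 / (2 * sqrt(4.2e-12 * 1104516000.0))
= 0.1688
erfc(0.1688) = 0.8113
C = 0.46 * 0.8113 = 0.3732%

0.3732


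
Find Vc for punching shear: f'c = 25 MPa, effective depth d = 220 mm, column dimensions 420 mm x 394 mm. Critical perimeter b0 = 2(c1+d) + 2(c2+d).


b0 = 2*(420 + 220) + 2*(394 + 220) = 2508 mm
Vc = 0.33 * sqrt(25) * 2508 * 220 / 1000
= 910.4 kN

910.4


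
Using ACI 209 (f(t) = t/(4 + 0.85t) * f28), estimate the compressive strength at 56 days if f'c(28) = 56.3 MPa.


f(56) = 56 / (4 + 0.85 * 56) * 56.3
= 56 / 51.6 * 56.3
= 61.1 MPa

61.1


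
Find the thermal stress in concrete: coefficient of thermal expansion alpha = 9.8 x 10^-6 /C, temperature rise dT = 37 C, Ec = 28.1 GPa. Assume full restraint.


sigma = alpha * dT * Ec
= 9.8e-6 * 37 * 28.1 * 1000
= 10.189 MPa

10.189


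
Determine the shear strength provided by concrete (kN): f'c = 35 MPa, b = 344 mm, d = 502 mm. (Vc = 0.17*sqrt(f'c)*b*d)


Vc = 0.17 * sqrt(35) * 344 * 502 / 1000
= 173.68 kN

173.68


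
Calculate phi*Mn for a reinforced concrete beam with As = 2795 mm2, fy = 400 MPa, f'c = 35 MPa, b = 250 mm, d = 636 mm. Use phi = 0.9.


a = As * fy / (0.85 * f'c * b)
= 2795 * 400 / (0.85 * 35 * 250)
= 150.3193 mm
Mn = As * fy * (d - a/2) / 10^6
= 627.0195 kN-m
phi*Mn = 0.9 * 627.0195 = 564.32 kN-m

564.32


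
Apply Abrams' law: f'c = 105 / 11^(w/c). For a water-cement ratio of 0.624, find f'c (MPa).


f'c = 105 / 11^0.624
= 105 / 4.465
= 23.52 MPa

23.52


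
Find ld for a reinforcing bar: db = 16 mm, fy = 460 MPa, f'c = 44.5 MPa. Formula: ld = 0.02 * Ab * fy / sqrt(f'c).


Ab = pi * 16^2 / 4 = 201.062 mm2
ld = 0.02 * 201.062 * 460 / sqrt(44.5)
= 277.3 mm

277.3


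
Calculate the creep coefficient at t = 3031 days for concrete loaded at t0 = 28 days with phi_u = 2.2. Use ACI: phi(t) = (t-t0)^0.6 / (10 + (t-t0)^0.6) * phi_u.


dt = 3031 - 28 = 3003
phi = 3003^0.6 / (10 + 3003^0.6) * 2.2
= 2.033

2.033


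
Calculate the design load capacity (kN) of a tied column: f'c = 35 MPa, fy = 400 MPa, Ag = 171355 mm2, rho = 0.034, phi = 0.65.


Ast = rho * Ag = 0.034 * 171355 = 5826.07 mm2
phi*Pn = 0.65 * 0.80 * (0.85 * 35 * (171355 - 5826.07) + 400 * 5826.07) / 1000
= 3772.56 kN

3772.56


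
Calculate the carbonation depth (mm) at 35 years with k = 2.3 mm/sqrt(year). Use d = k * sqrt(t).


depth = k * sqrt(t)
= 2.3 * sqrt(35)
= 13.61 mm

13.61


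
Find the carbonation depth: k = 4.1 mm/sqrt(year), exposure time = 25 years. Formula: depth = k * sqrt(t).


depth = k * sqrt(t)
= 4.1 * sqrt(25)
= 20.5 mm

20.5


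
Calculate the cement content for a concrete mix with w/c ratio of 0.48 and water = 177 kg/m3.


Cement = water / (w/c)
= 177 / 0.48
= 368.8 kg/m3

368.8


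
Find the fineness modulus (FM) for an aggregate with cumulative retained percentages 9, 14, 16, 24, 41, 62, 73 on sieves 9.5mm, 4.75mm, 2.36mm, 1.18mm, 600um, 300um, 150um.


FM = sum(cumulative % retained) / 100
= 239 / 100
= 2.39

2.39


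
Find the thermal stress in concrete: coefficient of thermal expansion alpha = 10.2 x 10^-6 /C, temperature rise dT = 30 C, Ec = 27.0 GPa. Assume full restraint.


sigma = alpha * dT * Ec
= 10.2e-6 * 30 * 27.0 * 1000
= 8.262 MPa

8.262


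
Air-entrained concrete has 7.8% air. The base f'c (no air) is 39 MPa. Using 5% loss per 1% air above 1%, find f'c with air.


Strength loss = (7.8 - 1) * 5 = 34.0%
f'c = 39 * (1 - 34.0/100)
= 25.74 MPa

25.74


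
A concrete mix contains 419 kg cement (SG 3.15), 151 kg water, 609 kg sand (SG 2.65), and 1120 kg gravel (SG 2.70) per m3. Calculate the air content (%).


Vol cement = 419 / (3.15 * 1000) = 0.133016 m3
Vol water = 151 / 1000 = 0.151 m3
Vol sand = 609 / (2.65 * 1000) = 0.229811 m3
Vol gravel = 1120 / (2.70 * 1000) = 0.414815 m3
Total solid + water volume = 0.928642 m3
Air = (1 - 0.928642) * 100 = 7.14%

7.14


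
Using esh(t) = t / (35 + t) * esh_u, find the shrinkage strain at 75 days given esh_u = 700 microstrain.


esh(75) = 75 / (35 + 75) * 700
= 75 / 110 * 700
= 477.3 microstrain

477.3


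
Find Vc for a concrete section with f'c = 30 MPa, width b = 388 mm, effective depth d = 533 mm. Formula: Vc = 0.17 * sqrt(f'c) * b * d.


Vc = 0.17 * sqrt(30) * 388 * 533 / 1000
= 192.56 kN

192.56


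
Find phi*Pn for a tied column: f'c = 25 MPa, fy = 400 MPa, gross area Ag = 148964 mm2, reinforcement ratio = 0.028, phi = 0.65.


Ast = rho * Ag = 0.028 * 148964 = 4170.992 mm2
phi*Pn = 0.65 * 0.80 * (0.85 * 25 * (148964 - 4170.992) + 400 * 4170.992) / 1000
= 2467.53 kN

2467.53


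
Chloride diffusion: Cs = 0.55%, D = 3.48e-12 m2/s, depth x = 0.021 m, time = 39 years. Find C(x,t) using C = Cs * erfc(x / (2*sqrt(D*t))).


t_seconds = 39 * 365.25 * 24 * 3600 = 1230746400.0 s
arg = 0.021 / (2 * sqrt(3.48e-12 * 1230746400.0))
= 0.1604
erfc(0.1604) = 0.8205
C = 0.55 * 0.8205 = 0.4513%

0.4513


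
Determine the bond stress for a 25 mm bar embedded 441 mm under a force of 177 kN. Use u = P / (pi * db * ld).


u = P / (pi * db * ld)
= 177 * 1000 / (pi * 25 * 441)
= 5.11 MPa

5.11


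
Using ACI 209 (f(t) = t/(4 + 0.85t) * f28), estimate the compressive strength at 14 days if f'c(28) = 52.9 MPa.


f(14) = 14 / (4 + 0.85 * 14) * 52.9
= 14 / 15.9 * 52.9
= 46.58 MPa

46.58


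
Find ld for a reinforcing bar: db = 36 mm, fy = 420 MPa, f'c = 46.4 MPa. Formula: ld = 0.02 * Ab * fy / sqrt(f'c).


Ab = pi * 36^2 / 4 = 1017.876 mm2
ld = 0.02 * 1017.876 * 420 / sqrt(46.4)
= 1255.2 mm

1255.2


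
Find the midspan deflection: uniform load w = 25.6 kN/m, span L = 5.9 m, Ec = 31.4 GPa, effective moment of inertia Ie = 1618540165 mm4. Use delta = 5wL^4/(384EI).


Convert: L = 5.9 m = 5900 mm, Ec = 31.4 GPa = 31400 MPa
delta = 5 * 25.6 * 5900^4 / (384 * 31400 * 1618540165)
= 7.95 mm

7.95


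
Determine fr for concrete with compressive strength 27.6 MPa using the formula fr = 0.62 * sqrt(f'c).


fr = 0.62 * sqrt(27.6)
= 3.257 MPa

3.257


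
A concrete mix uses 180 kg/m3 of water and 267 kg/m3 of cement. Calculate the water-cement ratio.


w/c = water / cement
w/c = 180 / 267 = 0.674

0.674


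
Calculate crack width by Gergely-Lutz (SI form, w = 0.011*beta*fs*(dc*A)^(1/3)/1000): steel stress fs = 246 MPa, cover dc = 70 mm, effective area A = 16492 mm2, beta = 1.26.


w = 0.011 * beta * fs * (dc * A)^(1/3) / 1000
= 0.011 * 1.26 * 246 * (70 * 16492)^(1/3) / 1000
= 0.358 mm

0.358


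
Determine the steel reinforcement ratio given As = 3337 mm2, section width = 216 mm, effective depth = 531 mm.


rho = As / (b * d)
= 3337 / (216 * 531)
= 0.0291

0.0291


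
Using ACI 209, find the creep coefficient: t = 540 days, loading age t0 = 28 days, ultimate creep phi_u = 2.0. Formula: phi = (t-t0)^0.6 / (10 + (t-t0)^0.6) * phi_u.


dt = 540 - 28 = 512
phi = 512^0.6 / (10 + 512^0.6) * 2.0
= 1.617

1.617


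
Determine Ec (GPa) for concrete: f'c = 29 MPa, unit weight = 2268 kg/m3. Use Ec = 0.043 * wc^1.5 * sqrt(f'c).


Ec = 0.043 * 2268^1.5 * sqrt(29) / 1000
= 25.01 GPa

25.01


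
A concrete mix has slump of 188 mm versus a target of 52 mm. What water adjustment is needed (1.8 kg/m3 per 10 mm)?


Difference = 52 - 188 = -136 mm
Water adjustment = -136 * 1.8 / 10 = -24.5 kg/m3

-24.5


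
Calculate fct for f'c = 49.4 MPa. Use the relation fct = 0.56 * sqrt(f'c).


fct = 0.56 * sqrt(49.4)
= 0.56 * 7.029
= 3.936 MPa

3.936


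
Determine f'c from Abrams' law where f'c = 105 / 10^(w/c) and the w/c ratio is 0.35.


f'c = 105 / 10^0.35
= 105 / 2.239
= 46.9 MPa

46.9


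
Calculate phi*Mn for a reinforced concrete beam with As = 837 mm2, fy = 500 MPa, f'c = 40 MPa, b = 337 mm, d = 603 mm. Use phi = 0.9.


a = As * fy / (0.85 * f'c * b)
= 837 * 500 / (0.85 * 40 * 337)
= 36.5247 mm
Mn = As * fy * (d - a/2) / 10^6
= 244.7127 kN-m
phi*Mn = 0.9 * 244.7127 = 220.24 kN-m

220.24


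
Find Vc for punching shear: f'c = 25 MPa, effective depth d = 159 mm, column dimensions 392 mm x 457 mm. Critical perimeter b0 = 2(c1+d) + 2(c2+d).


b0 = 2*(392 + 159) + 2*(457 + 159) = 2334 mm
Vc = 0.33 * sqrt(25) * 2334 * 159 / 1000
= 612.32 kN

612.32


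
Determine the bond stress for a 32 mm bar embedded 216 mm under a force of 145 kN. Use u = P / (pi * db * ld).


u = P / (pi * db * ld)
= 145 * 1000 / (pi * 32 * 216)
= 6.678 MPa

6.678


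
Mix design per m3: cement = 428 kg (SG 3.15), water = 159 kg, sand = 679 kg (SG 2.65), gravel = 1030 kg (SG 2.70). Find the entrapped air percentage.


Vol cement = 428 / (3.15 * 1000) = 0.135873 m3
Vol water = 159 / 1000 = 0.159 m3
Vol sand = 679 / (2.65 * 1000) = 0.256226 m3
Vol gravel = 1030 / (2.70 * 1000) = 0.381481 m3
Total solid + water volume = 0.932581 m3
Air = (1 - 0.932581) * 100 = 6.74%

6.74


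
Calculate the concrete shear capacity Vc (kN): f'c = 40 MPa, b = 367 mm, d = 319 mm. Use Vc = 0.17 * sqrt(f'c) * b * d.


Vc = 0.17 * sqrt(40) * 367 * 319 / 1000
= 125.87 kN

125.87


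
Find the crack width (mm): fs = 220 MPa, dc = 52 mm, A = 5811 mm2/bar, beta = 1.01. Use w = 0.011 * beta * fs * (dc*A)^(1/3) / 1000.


w = 0.011 * beta * fs * (dc * A)^(1/3) / 1000
= 0.011 * 1.01 * 220 * (52 * 5811)^(1/3) / 1000
= 0.164 mm

0.164


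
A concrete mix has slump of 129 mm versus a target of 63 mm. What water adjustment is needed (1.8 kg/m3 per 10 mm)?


Difference = 63 - 129 = -66 mm
Water adjustment = -66 * 1.8 / 10 = -11.9 kg/m3

-11.9


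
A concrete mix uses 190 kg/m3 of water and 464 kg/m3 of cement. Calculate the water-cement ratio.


w/c = water / cement
w/c = 190 / 464 = 0.409

0.409


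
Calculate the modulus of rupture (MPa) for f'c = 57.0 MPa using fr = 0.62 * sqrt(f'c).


fr = 0.62 * sqrt(57.0)
= 4.681 MPa

4.681


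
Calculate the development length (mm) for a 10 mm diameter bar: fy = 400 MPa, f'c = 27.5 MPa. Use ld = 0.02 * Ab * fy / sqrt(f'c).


Ab = pi * 10^2 / 4 = 78.54 mm2
ld = 0.02 * 78.54 * 400 / sqrt(27.5)
= 119.8 mm

119.8


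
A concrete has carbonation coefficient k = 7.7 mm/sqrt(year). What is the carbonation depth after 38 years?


depth = k * sqrt(t)
= 7.7 * sqrt(38)
= 47.47 mm

47.47


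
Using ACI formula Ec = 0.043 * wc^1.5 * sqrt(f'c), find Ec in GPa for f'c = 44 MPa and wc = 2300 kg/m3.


Ec = 0.043 * 2300^1.5 * sqrt(44) / 1000
= 31.46 GPa

31.46


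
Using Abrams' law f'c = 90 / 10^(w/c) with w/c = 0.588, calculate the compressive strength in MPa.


f'c = 90 / 10^0.588
= 90 / 3.873
= 23.24 MPa

23.24


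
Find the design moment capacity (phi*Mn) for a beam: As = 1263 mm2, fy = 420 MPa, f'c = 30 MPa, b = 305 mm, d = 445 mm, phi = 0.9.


a = As * fy / (0.85 * f'c * b)
= 1263 * 420 / (0.85 * 30 * 305)
= 68.2044 mm
Mn = As * fy * (d - a/2) / 10^6
= 217.9648 kN-m
phi*Mn = 0.9 * 217.9648 = 196.17 kN-m

196.17


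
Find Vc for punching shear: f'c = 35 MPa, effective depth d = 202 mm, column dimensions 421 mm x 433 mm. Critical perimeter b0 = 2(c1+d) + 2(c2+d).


b0 = 2*(421 + 202) + 2*(433 + 202) = 2516 mm
Vc = 0.33 * sqrt(35) * 2516 * 202 / 1000
= 992.22 kN

992.22


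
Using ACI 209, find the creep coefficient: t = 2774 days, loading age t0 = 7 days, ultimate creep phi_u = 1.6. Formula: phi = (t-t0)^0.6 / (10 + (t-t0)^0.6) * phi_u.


dt = 2774 - 7 = 2767
phi = 2767^0.6 / (10 + 2767^0.6) * 1.6
= 1.473

1.473


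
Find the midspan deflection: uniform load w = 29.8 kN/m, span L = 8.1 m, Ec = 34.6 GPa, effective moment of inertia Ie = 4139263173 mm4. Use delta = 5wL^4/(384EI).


Convert: L = 8.1 m = 8100 mm, Ec = 34.6 GPa = 34600 MPa
delta = 5 * 29.8 * 8100^4 / (384 * 34600 * 4139263173)
= 11.66 mm

11.66


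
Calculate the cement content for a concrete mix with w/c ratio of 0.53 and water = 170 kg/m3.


Cement = water / (w/c)
= 170 / 0.53
= 320.8 kg/m3

320.8


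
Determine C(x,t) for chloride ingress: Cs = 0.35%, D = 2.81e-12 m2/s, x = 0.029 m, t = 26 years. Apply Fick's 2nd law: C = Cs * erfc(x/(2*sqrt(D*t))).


t_seconds = 26 * 365.25 * 24 * 3600 = 820497600.0 s
arg = 0.029 / (2 * sqrt(2.81e-12 * 820497600.0))
= 0.302
erfc(0.302) = 0.6693
C = 0.35 * 0.6693 = 0.2343%

0.2343


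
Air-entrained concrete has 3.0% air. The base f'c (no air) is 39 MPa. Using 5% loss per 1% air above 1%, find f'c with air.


Strength loss = (3.0 - 1) * 5 = 10.0%
f'c = 39 * (1 - 10.0/100)
= 35.1 MPa

35.1


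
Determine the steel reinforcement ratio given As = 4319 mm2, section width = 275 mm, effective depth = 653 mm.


rho = As / (b * d)
= 4319 / (275 * 653)
= 0.0241

0.0241


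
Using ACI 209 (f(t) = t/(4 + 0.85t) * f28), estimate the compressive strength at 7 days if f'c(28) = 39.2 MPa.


f(7) = 7 / (4 + 0.85 * 7) * 39.2
= 7 / 9.95 * 39.2
= 27.58 MPa

27.58


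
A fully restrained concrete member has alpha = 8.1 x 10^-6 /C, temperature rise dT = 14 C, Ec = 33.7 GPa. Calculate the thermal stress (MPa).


sigma = alpha * dT * Ec
= 8.1e-6 * 14 * 33.7 * 1000
= 3.822 MPa

3.822


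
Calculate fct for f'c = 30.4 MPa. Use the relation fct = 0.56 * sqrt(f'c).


fct = 0.56 * sqrt(30.4)
= 0.56 * 5.514
= 3.088 MPa

3.088


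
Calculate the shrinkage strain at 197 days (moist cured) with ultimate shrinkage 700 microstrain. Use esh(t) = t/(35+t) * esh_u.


esh(197) = 197 / (35 + 197) * 700
= 197 / 232 * 700
= 594.4 microstrain

594.4


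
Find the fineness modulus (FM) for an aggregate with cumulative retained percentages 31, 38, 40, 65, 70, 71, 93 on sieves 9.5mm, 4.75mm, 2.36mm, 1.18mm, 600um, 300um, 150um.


FM = sum(cumulative % retained) / 100
= 408 / 100
= 4.08

4.08


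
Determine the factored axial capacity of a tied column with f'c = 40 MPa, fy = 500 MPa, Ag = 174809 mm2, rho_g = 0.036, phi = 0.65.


Ast = rho * Ag = 0.036 * 174809 = 6293.124 mm2
phi*Pn = 0.65 * 0.80 * (0.85 * 40 * (174809 - 6293.124) + 500 * 6293.124) / 1000
= 4615.57 kN

4615.57


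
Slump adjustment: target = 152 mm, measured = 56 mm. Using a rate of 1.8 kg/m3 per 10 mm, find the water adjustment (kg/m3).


Difference = 152 - 56 = 96 mm
Water adjustment = 96 * 1.8 / 10 = 17.3 kg/m3

17.3


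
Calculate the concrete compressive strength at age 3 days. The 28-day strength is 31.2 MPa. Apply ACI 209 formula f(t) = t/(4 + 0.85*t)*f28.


f(3) = 3 / (4 + 0.85 * 3) * 31.2
= 3 / 6.55 * 31.2
= 14.29 MPa

14.29


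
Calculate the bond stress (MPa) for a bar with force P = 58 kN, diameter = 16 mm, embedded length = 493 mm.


u = P / (pi * db * ld)
= 58 * 1000 / (pi * 16 * 493)
= 2.341 MPa

2.341


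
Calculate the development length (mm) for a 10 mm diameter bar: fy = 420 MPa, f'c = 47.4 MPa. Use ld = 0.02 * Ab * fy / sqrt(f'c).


Ab = pi * 10^2 / 4 = 78.54 mm2
ld = 0.02 * 78.54 * 420 / sqrt(47.4)
= 95.8 mm

95.8


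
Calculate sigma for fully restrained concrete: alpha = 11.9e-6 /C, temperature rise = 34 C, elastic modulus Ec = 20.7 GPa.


sigma = alpha * dT * Ec
= 11.9e-6 * 34 * 20.7 * 1000
= 8.375 MPa

8.375


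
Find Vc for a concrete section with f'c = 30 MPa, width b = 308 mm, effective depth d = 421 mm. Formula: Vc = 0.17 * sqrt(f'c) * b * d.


Vc = 0.17 * sqrt(30) * 308 * 421 / 1000
= 120.74 kN

120.74


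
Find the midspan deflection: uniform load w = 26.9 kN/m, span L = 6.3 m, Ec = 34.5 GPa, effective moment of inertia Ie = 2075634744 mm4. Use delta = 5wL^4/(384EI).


Convert: L = 6.3 m = 6300 mm, Ec = 34.5 GPa = 34500 MPa
delta = 5 * 26.9 * 6300^4 / (384 * 34500 * 2075634744)
= 7.71 mm

7.71


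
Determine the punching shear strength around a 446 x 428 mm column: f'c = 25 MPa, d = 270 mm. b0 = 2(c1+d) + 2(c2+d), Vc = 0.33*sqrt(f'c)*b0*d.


b0 = 2*(446 + 270) + 2*(428 + 270) = 2828 mm
Vc = 0.33 * sqrt(25) * 2828 * 270 / 1000
= 1259.87 kN

1259.87


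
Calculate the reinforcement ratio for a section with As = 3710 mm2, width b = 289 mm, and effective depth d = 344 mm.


rho = As / (b * d)
= 3710 / (289 * 344)
= 0.0373

0.0373


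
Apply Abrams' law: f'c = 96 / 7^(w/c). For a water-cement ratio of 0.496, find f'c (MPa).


f'c = 96 / 7^0.496
= 96 / 2.625
= 36.57 MPa

36.57


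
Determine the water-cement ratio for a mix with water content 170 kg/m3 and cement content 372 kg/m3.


w/c = water / cement
w/c = 170 / 372 = 0.457

0.457


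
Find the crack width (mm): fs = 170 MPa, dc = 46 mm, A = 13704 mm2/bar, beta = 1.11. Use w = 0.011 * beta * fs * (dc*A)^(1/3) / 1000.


w = 0.011 * beta * fs * (dc * A)^(1/3) / 1000
= 0.011 * 1.11 * 170 * (46 * 13704)^(1/3) / 1000
= 0.178 mm

0.178


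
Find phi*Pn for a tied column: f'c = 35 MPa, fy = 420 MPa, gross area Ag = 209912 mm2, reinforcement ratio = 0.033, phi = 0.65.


Ast = rho * Ag = 0.033 * 209912 = 6927.096 mm2
phi*Pn = 0.65 * 0.80 * (0.85 * 35 * (209912 - 6927.096) + 420 * 6927.096) / 1000
= 4653.05 kN

4653.05


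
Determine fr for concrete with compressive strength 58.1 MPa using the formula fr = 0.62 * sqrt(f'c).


fr = 0.62 * sqrt(58.1)
= 4.726 MPa

4.726


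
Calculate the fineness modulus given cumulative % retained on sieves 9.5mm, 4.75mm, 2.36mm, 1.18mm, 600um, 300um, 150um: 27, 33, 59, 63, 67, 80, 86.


FM = sum(cumulative % retained) / 100
= 415 / 100
= 4.15

4.15


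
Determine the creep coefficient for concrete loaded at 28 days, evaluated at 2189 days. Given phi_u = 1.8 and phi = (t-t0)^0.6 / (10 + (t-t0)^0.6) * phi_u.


dt = 2189 - 28 = 2161
phi = 2161^0.6 / (10 + 2161^0.6) * 1.8
= 1.637

1.637


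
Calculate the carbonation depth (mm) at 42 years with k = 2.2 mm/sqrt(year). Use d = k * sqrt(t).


depth = k * sqrt(t)
= 2.2 * sqrt(42)
= 14.26 mm

14.26


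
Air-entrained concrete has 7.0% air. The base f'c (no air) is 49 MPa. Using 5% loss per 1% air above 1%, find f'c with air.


Strength loss = (7.0 - 1) * 5 = 30.0%
f'c = 49 * (1 - 30.0/100)
= 34.3 MPa

34.3


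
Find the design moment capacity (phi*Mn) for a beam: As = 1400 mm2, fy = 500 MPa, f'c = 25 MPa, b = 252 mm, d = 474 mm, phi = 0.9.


a = As * fy / (0.85 * f'c * b)
= 1400 * 500 / (0.85 * 25 * 252)
= 130.719 mm
Mn = As * fy * (d - a/2) / 10^6
= 286.0484 kN-m
phi*Mn = 0.9 * 286.0484 = 257.44 kN-m

257.44


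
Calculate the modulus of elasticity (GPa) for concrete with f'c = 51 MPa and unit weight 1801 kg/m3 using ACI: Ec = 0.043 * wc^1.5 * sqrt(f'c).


Ec = 0.043 * 1801^1.5 * sqrt(51) / 1000
= 23.47 GPa

23.47


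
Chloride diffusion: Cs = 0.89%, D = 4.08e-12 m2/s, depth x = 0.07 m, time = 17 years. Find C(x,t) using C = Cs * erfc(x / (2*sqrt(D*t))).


t_seconds = 17 * 365.25 * 24 * 3600 = 536479200.0 s
arg = 0.07 / (2 * sqrt(4.08e-12 * 536479200.0))
= 0.7481
erfc(0.7481) = 0.2901
C = 0.89 * 0.2901 = 0.2582%

0.2582


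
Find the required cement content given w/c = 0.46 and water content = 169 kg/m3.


Cement = water / (w/c)
= 169 / 0.46
= 367.4 kg/m3

367.4


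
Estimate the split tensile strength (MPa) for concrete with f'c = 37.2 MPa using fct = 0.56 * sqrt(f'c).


fct = 0.56 * sqrt(37.2)
= 0.56 * 6.099
= 3.416 MPa

3.416


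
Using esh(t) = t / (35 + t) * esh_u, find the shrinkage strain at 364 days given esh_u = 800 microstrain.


esh(364) = 364 / (35 + 364) * 800
= 364 / 399 * 800
= 729.8 microstrain

729.8


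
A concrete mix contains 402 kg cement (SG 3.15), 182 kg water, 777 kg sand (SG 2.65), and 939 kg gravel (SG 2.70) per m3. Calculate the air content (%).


Vol cement = 402 / (3.15 * 1000) = 0.127619 m3
Vol water = 182 / 1000 = 0.182 m3
Vol sand = 777 / (2.65 * 1000) = 0.293208 m3
Vol gravel = 939 / (2.70 * 1000) = 0.347778 m3
Total solid + water volume = 0.950604 m3
Air = (1 - 0.950604) * 100 = 4.94%

4.94


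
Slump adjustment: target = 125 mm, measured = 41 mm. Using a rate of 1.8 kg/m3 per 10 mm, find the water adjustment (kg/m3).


Difference = 125 - 41 = 84 mm
Water adjustment = 84 * 1.8 / 10 = 15.1 kg/m3

15.1


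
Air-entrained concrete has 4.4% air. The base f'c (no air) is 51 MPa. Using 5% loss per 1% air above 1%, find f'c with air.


Strength loss = (4.4 - 1) * 5 = 17.0%
f'c = 51 * (1 - 17.0/100)
= 42.33 MPa

42.33


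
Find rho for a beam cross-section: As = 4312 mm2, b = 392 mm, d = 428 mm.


rho = As / (b * d)
= 4312 / (392 * 428)
= 0.0257

0.0257


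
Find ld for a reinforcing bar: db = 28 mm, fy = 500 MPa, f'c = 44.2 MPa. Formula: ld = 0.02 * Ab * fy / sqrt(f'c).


Ab = pi * 28^2 / 4 = 615.752 mm2
ld = 0.02 * 615.752 * 500 / sqrt(44.2)
= 926.2 mm

926.2


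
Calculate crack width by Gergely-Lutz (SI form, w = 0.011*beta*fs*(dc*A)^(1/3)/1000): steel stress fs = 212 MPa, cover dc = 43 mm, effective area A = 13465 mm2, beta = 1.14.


w = 0.011 * beta * fs * (dc * A)^(1/3) / 1000
= 0.011 * 1.14 * 212 * (43 * 13465)^(1/3) / 1000
= 0.222 mm

0.222


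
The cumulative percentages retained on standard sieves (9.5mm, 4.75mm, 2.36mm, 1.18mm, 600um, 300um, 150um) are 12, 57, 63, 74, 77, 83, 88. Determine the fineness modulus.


FM = sum(cumulative % retained) / 100
= 454 / 100
= 4.54

4.54


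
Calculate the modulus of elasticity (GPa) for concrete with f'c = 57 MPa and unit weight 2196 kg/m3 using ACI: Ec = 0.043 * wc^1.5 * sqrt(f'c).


Ec = 0.043 * 2196^1.5 * sqrt(57) / 1000
= 33.41 GPa

33.41


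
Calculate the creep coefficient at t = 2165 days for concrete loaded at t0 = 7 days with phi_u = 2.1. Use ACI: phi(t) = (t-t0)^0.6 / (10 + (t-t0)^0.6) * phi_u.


dt = 2165 - 7 = 2158
phi = 2158^0.6 / (10 + 2158^0.6) * 2.1
= 1.909

1.909


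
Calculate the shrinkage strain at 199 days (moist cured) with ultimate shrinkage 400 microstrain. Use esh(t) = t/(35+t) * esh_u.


esh(199) = 199 / (35 + 199) * 400
= 199 / 234 * 400
= 340.2 microstrain

340.2


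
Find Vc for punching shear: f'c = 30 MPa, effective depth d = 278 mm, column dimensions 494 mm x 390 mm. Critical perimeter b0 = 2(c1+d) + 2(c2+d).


b0 = 2*(494 + 278) + 2*(390 + 278) = 2880 mm
Vc = 0.33 * sqrt(30) * 2880 * 278 / 1000
= 1447.14 kN

1447.14


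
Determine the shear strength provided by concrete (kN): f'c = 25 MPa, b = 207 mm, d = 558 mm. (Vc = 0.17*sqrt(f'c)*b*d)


Vc = 0.17 * sqrt(25) * 207 * 558 / 1000
= 98.18 kN

98.18


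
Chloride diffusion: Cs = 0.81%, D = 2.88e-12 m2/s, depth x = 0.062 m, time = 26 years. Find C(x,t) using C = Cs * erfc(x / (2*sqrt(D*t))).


t_seconds = 26 * 365.25 * 24 * 3600 = 820497600.0 s
arg = 0.062 / (2 * sqrt(2.88e-12 * 820497600.0))
= 0.6377
erfc(0.6377) = 0.3671
C = 0.81 * 0.3671 = 0.2974%

0.2974


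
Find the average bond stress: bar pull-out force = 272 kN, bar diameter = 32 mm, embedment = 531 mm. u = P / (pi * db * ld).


u = P / (pi * db * ld)
= 272 * 1000 / (pi * 32 * 531)
= 5.095 MPa

5.095


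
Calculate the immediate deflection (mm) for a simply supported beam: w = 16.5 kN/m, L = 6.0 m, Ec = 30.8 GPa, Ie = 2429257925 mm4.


Convert: L = 6.0 m = 6000 mm, Ec = 30.8 GPa = 30800 MPa
delta = 5 * 16.5 * 6000^4 / (384 * 30800 * 2429257925)
= 3.72 mm

3.72


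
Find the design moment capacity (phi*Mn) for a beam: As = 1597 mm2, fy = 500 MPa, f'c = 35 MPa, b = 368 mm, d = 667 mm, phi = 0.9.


a = As * fy / (0.85 * f'c * b)
= 1597 * 500 / (0.85 * 35 * 368)
= 72.9357 mm
Mn = As * fy * (d - a/2) / 10^6
= 503.4799 kN-m
phi*Mn = 0.9 * 503.4799 = 453.13 kN-m

453.13


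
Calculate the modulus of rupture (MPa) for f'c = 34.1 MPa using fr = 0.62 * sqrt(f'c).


fr = 0.62 * sqrt(34.1)
= 3.621 MPa

3.621


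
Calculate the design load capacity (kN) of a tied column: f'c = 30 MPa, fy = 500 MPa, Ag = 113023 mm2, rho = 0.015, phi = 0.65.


Ast = rho * Ag = 0.015 * 113023 = 1695.345 mm2
phi*Pn = 0.65 * 0.80 * (0.85 * 30 * (113023 - 1695.345) + 500 * 1695.345) / 1000
= 1916.99 kN

1916.99


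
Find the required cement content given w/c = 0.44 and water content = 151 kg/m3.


Cement = water / (w/c)
= 151 / 0.44
= 343.2 kg/m3

343.2


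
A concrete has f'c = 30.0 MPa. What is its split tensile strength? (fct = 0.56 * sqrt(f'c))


fct = 0.56 * sqrt(30.0)
= 0.56 * 5.477
= 3.067 MPa

3.067
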